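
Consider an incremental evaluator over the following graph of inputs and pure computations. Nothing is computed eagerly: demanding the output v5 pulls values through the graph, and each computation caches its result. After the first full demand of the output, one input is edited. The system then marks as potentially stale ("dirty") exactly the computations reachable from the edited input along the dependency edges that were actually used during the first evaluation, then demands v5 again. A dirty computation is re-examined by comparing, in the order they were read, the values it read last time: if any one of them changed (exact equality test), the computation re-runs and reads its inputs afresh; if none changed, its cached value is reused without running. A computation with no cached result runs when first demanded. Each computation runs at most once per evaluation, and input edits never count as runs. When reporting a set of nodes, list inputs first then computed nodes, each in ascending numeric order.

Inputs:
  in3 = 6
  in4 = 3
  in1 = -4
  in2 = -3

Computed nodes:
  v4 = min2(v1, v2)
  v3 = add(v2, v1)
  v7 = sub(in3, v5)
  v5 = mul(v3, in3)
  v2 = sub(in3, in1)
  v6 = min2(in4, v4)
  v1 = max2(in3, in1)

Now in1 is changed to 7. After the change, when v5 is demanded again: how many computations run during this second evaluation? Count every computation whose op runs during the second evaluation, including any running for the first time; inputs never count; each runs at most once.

Run set: v1, v2, v3, v5 (4 run).

Initial pass — values computed on the first demand:
  v1 = max2(6, -4) = 6
  v2 = sub(6, -4) = 10
  v3 = add(10, 6) = 16
  v5 = mul(16, 6) = 96

Second demand — change propagation:
  v1: re-runs because in1 -4->7; new result 7.
  v2: re-runs because in1 -4->7; new result -1.
  v3: re-runs because v2 10->-1; v1 6->7; new result 6.
  v5: re-runs because v3 16->6; new result 36.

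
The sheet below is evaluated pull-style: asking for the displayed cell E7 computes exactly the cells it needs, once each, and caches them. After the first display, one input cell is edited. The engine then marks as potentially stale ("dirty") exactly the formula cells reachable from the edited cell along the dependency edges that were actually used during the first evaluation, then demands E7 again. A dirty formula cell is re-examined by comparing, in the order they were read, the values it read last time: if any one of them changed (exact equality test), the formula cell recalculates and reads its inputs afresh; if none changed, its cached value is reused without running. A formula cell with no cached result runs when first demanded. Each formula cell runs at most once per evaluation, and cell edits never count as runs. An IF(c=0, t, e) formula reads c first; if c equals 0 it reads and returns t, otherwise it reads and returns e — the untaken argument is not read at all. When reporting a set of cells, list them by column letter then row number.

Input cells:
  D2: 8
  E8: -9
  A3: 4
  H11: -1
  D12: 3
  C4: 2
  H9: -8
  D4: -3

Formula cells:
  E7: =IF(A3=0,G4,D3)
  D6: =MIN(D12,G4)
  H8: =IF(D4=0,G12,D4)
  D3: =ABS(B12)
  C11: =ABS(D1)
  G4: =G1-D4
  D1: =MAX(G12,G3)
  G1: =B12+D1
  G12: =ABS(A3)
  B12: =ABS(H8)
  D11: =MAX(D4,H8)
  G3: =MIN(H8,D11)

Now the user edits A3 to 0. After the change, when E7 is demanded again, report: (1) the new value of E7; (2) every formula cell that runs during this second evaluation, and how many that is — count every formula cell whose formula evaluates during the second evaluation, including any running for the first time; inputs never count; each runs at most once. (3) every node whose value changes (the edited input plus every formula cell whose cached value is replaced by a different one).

First demand of the output computes:
  H8 = IF(D4=0: D4=-3 -> else branch D4) = -3
  B12 = ABS(-3) = 3
  D3 = ABS(3) = 3
  E7 = IF(A3=0: A3=4 -> else branch D3) = 3

After the edit, cleaning proceeds:
  D11: had never run; runs now, result -3.
  G3: had never run; runs now, result -3.
  G12: had never run; runs now, result 0.
  D1: had never run; runs now, result 0.
  G1: had never run; runs now, result 3.
  G4: had never run; runs now, result 6.
  E7: a read changed (A3 4->0) — executes, giving 6.

Note the branch switch — D1, D11, G1, G3, G4, G12 had no cache and run now for the first time.

Demanding E7 again yields 6.
7 formula cells run: D1, D11, E7, G1, G3, G4, G12.
The nodes whose values change: A3, E7.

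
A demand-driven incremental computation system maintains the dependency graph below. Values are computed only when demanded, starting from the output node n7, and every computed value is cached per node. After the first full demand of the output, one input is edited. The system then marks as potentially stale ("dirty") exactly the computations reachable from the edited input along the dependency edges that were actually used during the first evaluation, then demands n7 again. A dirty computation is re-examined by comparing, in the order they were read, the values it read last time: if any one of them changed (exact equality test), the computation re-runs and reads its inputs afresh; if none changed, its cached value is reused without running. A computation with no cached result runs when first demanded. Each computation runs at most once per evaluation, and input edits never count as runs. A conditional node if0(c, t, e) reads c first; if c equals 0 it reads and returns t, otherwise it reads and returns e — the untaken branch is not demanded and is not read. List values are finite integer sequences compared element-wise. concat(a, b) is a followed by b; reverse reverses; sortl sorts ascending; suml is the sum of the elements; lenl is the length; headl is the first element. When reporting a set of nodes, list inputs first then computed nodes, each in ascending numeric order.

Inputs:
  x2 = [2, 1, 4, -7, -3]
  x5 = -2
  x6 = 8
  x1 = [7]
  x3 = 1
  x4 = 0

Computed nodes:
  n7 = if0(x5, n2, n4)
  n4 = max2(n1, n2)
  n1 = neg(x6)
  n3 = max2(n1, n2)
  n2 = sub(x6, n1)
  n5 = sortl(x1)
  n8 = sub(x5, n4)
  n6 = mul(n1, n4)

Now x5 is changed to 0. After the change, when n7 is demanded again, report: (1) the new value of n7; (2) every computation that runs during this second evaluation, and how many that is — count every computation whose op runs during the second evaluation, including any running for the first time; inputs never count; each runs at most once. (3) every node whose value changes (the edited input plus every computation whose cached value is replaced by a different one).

New value of n7: 16.
Computations that run: n7 — 1 in total.
Values that change: x5.

First evaluation (everything demanded from the output):
  n1 = neg(8) = -8
  n2 = sub(8, -8) = 16
  n4 = max2(-8, 16) = 16
  n7 = if0(x5=-2 -> else branch n4) = 16

Propagation after the edit:
  n7: runs — x5 -2->0; result 16 (same value as before).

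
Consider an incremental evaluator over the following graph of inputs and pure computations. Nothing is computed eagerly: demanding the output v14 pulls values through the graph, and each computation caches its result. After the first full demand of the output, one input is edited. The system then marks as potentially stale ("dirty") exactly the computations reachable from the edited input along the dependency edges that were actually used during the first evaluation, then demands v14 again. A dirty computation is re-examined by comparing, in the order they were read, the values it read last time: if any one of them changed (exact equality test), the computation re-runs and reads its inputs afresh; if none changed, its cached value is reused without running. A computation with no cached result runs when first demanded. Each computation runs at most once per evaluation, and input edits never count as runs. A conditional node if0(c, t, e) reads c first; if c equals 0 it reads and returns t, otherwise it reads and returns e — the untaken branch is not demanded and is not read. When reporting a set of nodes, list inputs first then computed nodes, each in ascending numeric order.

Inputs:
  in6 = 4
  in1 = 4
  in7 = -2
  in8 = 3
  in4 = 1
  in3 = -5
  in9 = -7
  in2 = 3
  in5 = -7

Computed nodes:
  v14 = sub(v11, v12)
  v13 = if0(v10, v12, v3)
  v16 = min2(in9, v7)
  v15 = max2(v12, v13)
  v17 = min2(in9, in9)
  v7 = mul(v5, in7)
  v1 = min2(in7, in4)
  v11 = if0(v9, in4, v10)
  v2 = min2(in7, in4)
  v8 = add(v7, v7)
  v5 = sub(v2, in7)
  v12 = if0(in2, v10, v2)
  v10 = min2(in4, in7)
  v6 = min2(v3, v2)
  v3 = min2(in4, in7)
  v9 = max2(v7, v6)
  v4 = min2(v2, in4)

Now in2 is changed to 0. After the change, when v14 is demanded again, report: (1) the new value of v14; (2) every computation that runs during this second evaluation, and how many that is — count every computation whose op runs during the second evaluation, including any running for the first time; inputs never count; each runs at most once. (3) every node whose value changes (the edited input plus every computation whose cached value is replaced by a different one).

Initial pass — values computed on the first demand:
  v2 = min2(-2, 1) = -2
  v3 = min2(1, -2) = -2
  v5 = sub(-2, -2) = 0
  v6 = min2(-2, -2) = -2
  v7 = mul(0, -2) = 0
  v9 = max2(0, -2) = 0
  v11 = if0(v9=0 -> then branch in4) = 1
  v12 = if0(in2=3 -> else branch v2) = -2
  v14 = sub(1, -2) = 3

Second demand — change propagation:
  v10: newly demanded (no cache) — executes and yields -2.
  v12: re-runs because in2 3->0; new result -2 (unchanged).
  v14: re-examined; everything it read last time is the same (v11 unchanged, v12 unchanged) — cache 3 kept, no run.

The important point: the flipped condition pulls in fresh nodes; v10 runs for the first time.

v14 now evaluates to 3.
Run set: v10, v12 (2 run).
Changed values: in2.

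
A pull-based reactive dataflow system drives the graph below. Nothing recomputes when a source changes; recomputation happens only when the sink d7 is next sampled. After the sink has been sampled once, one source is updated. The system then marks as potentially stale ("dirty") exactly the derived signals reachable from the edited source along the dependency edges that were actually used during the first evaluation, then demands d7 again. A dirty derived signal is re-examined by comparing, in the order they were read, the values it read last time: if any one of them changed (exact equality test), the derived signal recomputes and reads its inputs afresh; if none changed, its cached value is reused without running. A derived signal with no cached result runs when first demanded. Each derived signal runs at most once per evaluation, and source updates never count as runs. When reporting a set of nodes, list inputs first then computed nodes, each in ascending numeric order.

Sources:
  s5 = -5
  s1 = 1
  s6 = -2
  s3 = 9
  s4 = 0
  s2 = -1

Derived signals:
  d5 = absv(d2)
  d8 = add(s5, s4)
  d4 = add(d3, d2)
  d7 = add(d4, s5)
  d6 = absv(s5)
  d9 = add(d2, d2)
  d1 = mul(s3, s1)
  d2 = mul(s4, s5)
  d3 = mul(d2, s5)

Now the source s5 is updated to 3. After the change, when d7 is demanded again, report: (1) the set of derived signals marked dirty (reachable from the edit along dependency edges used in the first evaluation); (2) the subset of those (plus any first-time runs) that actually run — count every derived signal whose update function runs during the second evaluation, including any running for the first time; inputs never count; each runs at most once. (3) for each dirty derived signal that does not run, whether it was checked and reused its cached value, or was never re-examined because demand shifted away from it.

First evaluation (everything demanded from the output):
  d2 = mul(0, -5) = 0
  d3 = mul(0, -5) = 0
  d4 = add(0, 0) = 0
  d7 = add(0, -5) = -5

Propagation after the edit:
  d2: runs — s5 -5->3; result 0 (same value as before).
  d3: runs — s5 -5->3; result 0 (same value as before).
  d4: checked — values it read are unchanged (d3 unchanged, d2 unchanged); reused cached 0 without running.
  d7: runs — s5 -5->3; result 3.

Key observation: the cutoff stops propagation at d4 — its inputs' values are unchanged, so it reuses its cache.

Marked dirty: d2, d3, d4, d7.
Derived signals that run: d2, d3, d7 — 3 in total.
Checked but reused from cache: d4.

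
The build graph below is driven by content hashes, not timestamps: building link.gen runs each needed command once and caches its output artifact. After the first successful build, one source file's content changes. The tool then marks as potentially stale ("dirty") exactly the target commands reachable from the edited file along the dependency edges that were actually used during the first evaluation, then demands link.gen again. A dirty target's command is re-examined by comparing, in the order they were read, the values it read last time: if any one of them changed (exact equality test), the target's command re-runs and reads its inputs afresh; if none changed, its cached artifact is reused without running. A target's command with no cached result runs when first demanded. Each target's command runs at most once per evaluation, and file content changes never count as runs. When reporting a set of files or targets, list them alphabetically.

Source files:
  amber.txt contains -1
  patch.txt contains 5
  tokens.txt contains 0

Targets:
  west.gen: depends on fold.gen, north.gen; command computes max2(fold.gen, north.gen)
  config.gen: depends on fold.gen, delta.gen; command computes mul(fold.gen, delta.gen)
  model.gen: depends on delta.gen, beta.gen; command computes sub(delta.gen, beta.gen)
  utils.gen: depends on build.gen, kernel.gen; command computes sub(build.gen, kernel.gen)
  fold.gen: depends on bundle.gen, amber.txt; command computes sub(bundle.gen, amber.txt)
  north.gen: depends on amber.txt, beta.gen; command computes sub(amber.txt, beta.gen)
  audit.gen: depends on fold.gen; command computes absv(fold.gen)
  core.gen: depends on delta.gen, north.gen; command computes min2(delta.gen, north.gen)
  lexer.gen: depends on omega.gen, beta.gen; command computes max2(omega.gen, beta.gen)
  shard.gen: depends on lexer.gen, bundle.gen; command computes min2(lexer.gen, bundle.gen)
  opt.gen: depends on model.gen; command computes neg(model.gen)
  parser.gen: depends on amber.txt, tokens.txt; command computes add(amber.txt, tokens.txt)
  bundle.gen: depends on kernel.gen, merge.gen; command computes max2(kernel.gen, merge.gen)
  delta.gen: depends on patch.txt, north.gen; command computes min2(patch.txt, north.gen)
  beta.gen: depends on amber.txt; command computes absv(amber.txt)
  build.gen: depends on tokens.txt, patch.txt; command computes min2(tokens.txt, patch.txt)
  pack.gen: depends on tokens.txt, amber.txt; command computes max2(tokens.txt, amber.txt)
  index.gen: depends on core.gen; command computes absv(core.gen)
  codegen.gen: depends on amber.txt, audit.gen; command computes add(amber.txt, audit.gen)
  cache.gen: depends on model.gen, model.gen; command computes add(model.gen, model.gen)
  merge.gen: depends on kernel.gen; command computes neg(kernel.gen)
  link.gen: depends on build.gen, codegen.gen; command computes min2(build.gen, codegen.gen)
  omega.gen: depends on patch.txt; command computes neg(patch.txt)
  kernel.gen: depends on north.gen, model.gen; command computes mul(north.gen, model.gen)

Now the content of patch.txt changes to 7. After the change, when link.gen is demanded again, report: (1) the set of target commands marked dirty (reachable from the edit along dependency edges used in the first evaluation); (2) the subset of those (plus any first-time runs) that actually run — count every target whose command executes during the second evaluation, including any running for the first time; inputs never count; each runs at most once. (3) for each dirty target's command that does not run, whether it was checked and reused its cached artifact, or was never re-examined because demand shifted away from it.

Dirty set: audit.gen, build.gen, bundle.gen, codegen.gen, delta.gen, fold.gen, kernel.gen, link.gen, merge.gen, model.gen.
Run set: build.gen, delta.gen (2 run).
Re-examined without running (cache reused): audit.gen, bundle.gen, codegen.gen, fold.gen, kernel.gen, link.gen, merge.gen, model.gen.
The important point: at model.gen every value read last time is unchanged, so the dirty flag clears without a run.

Initial pass — values computed on the first demand:
  beta.gen = absv(-1) = 1
  build.gen = min2(0, 5) = 0
  north.gen = sub(-1, 1) = -2
  delta.gen = min2(5, -2) = -2
  model.gen = sub(-2, 1) = -3
  kernel.gen = mul(-2, -3) = 6
  merge.gen = neg(6) = -6
  bundle.gen = max2(6, -6) = 6
  fold.gen = sub(6, -1) = 7
  audit.gen = absv(7) = 7
  codegen.gen = add(-1, 7) = 6
  link.gen = min2(0, 6) = 0

Second demand — change propagation:
  build.gen: re-runs because patch.txt 5->7; new result 0 (unchanged).
  delta.gen: re-runs because patch.txt 5->7; new result -2 (unchanged).
  model.gen: re-examined; everything it read last time is the same (delta.gen unchanged, beta.gen unchanged) — cache -3 kept, no run.
  kernel.gen: re-examined; everything it read last time is the same (north.gen unchanged, model.gen unchanged) — cache 6 kept, no run.
  merge.gen: re-examined; everything it read last time is the same (kernel.gen unchanged) — cache -6 kept, no run.
  bundle.gen: re-examined; everything it read last time is the same (kernel.gen unchanged, merge.gen unchanged) — cache 6 kept, no run.
  fold.gen: re-examined; everything it read last time is the same (bundle.gen unchanged, amber.txt unchanged) — cache 7 kept, no run.
  audit.gen: re-examined; everything it read last time is the same (fold.gen unchanged) — cache 7 kept, no run.
  codegen.gen: re-examined; everything it read last time is the same (amber.txt unchanged, audit.gen unchanged) — cache 6 kept, no run.
  link.gen: re-examined; everything it read last time is the same (build.gen unchanged, codegen.gen unchanged) — cache 0 kept, no run.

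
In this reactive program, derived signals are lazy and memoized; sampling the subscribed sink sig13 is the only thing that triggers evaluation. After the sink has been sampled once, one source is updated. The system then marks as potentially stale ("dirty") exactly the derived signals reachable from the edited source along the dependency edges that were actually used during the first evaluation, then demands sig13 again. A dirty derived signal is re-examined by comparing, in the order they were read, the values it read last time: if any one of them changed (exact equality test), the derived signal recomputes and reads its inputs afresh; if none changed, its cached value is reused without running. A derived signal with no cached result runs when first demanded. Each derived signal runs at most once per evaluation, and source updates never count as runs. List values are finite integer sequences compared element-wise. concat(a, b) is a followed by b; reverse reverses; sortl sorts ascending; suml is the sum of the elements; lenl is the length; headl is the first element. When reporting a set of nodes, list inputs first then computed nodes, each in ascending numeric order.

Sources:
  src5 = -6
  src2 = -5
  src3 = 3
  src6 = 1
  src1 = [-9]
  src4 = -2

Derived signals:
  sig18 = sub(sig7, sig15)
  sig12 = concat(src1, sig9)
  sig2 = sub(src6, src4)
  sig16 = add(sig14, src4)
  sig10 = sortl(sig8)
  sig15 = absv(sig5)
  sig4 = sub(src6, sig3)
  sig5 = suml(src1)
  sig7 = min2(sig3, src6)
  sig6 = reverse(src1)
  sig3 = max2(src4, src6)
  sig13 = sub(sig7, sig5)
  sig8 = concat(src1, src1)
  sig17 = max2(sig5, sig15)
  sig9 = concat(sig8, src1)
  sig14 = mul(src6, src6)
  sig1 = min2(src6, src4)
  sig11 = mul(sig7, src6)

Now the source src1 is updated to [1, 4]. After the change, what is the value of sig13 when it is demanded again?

Demanding sig13 again yields -4.

First demand of the output computes:
  sig3 = max2(-2, 1) = 1
  sig5 = suml([-9]) = -9
  sig7 = min2(1, 1) = 1
  sig13 = sub(1, -9) = 10

After the edit, cleaning proceeds:
  sig5: a read changed (src1 [-9]->[1, 4]) — executes, giving 5.
  sig13: a read changed (sig5 -9->5) — executes, giving -4.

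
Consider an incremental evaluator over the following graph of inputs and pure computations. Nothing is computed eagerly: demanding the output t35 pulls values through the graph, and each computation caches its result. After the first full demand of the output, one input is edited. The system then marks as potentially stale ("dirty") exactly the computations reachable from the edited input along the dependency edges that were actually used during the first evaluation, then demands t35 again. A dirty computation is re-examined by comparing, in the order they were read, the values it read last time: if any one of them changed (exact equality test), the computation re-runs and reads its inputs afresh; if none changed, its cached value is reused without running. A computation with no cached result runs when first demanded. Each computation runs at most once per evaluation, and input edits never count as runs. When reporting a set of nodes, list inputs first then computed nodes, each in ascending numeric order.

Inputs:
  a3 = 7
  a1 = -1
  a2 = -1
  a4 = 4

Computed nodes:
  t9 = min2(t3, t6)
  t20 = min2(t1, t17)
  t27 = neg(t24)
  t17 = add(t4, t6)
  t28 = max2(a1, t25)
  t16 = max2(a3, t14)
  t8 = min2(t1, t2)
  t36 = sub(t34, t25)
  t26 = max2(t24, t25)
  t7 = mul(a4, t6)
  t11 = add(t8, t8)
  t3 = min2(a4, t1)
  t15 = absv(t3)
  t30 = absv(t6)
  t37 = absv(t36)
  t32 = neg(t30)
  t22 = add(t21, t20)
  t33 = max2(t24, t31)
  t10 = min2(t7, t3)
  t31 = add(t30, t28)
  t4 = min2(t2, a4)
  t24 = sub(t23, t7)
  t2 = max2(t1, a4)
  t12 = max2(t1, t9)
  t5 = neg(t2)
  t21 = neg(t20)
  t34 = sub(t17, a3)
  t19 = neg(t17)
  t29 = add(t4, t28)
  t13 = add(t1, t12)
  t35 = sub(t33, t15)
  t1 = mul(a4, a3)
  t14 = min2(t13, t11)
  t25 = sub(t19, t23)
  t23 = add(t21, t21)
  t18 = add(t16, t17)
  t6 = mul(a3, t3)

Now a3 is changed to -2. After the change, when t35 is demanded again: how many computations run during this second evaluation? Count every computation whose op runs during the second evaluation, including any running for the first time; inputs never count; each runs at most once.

Initial pass — values computed on the first demand:
  t1 = mul(4, 7) = 28
  t2 = max2(28, 4) = 28
  t3 = min2(4, 28) = 4
  t4 = min2(28, 4) = 4
  t6 = mul(7, 4) = 28
  t7 = mul(4, 28) = 112
  t15 = absv(4) = 4
  t17 = add(4, 28) = 32
  t19 = neg(32) = -32
  t20 = min2(28, 32) = 28
  t21 = neg(28) = -28
  t23 = add(-28, -28) = -56
  t24 = sub(-56, 112) = -168
  t25 = sub(-32, -56) = 24
  t28 = max2(-1, 24) = 24
  t30 = absv(28) = 28
  t31 = add(28, 24) = 52
  t33 = max2(-168, 52) = 52
  t35 = sub(52, 4) = 48

Second demand — change propagation:
  t1: re-runs because a3 7->-2; new result -8.
  t2: re-runs because t1 28->-8; new result 4.
  t3: re-runs because t1 28->-8; new result -8.
  t4: re-runs because t2 28->4; new result 4 (unchanged).
  t6: re-runs because a3 7->-2; t3 4->-8; new result 16.
  t7: re-runs because t6 28->16; new result 64.
  t15: re-runs because t3 4->-8; new result 8.
  t17: re-runs because t6 28->16; new result 20.
  t19: re-runs because t17 32->20; new result -20.
  t20: re-runs because t1 28->-8; t17 32->20; new result -8.
  t21: re-runs because t20 28->-8; new result 8.
  t23: re-runs because t21 -28->8; t21 -28->8; new result 16.
  t24: re-runs because t23 -56->16; t7 112->64; new result -48.
  t25: re-runs because t19 -32->-20; t23 -56->16; new result -36.
  t28: re-runs because t25 24->-36; new result -1.
  t30: re-runs because t6 28->16; new result 16.
  t31: re-runs because t30 28->16; t28 24->-1; new result 15.
  t33: re-runs because t24 -168->-48; t31 52->15; new result 15.
  t35: re-runs because t33 52->15; t15 4->8; new result 7.

Run set: t1, t2, t3, t4, t6, t7, t15, t17, t19, t20, t21, t23, t24, t25, t28, t30, t31, t33, t35 (19 run).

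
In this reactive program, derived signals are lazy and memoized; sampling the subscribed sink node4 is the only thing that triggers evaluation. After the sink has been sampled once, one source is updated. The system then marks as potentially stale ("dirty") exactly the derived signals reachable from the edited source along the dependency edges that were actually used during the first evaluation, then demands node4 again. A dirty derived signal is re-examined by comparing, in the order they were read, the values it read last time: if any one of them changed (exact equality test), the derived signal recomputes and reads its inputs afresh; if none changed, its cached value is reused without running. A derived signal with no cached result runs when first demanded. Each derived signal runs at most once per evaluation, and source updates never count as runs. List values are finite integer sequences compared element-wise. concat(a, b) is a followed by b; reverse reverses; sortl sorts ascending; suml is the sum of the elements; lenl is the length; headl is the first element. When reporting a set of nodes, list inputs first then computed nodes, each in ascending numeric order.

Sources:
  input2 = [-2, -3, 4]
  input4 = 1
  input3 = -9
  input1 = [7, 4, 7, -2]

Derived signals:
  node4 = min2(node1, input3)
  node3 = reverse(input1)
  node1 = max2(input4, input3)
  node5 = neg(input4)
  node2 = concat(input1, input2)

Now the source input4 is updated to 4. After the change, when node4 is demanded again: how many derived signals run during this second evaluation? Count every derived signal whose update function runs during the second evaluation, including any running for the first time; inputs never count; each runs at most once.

2 derived signals run: node1, node4.

First demand of the output computes:
  node1 = max2(1, -9) = 1
  node4 = min2(1, -9) = -9

After the edit, cleaning proceeds:
  node1: a read changed (input4 1->4) — executes, giving 4.
  node4: a read changed (node1 1->4) — executes, giving -9 — identical to its old value.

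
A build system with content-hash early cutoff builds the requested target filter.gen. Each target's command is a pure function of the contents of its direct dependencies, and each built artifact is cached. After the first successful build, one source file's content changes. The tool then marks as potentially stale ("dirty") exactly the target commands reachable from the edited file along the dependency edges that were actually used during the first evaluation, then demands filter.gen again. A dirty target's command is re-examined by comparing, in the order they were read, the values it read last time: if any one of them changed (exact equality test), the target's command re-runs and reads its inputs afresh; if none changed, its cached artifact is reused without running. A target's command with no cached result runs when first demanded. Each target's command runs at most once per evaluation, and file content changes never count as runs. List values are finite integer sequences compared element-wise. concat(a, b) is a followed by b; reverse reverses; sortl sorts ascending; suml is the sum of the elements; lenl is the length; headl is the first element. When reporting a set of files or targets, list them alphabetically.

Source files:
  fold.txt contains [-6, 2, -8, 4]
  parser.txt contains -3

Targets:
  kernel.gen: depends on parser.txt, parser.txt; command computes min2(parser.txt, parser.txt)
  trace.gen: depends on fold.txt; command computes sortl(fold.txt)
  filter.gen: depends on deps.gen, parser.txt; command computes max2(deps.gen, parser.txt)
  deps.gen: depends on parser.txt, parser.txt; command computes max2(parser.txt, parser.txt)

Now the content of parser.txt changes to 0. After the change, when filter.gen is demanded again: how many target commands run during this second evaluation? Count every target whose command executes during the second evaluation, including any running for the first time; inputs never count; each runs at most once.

Target commands that run: deps.gen, filter.gen — 2 in total.

First evaluation (everything demanded from the output):
  deps.gen = max2(-3, -3) = -3
  filter.gen = max2(-3, -3) = -3

Propagation after the edit:
  deps.gen: runs — parser.txt -3->0; parser.txt -3->0; result 0.
  filter.gen: runs — deps.gen -3->0; parser.txt -3->0; result 0.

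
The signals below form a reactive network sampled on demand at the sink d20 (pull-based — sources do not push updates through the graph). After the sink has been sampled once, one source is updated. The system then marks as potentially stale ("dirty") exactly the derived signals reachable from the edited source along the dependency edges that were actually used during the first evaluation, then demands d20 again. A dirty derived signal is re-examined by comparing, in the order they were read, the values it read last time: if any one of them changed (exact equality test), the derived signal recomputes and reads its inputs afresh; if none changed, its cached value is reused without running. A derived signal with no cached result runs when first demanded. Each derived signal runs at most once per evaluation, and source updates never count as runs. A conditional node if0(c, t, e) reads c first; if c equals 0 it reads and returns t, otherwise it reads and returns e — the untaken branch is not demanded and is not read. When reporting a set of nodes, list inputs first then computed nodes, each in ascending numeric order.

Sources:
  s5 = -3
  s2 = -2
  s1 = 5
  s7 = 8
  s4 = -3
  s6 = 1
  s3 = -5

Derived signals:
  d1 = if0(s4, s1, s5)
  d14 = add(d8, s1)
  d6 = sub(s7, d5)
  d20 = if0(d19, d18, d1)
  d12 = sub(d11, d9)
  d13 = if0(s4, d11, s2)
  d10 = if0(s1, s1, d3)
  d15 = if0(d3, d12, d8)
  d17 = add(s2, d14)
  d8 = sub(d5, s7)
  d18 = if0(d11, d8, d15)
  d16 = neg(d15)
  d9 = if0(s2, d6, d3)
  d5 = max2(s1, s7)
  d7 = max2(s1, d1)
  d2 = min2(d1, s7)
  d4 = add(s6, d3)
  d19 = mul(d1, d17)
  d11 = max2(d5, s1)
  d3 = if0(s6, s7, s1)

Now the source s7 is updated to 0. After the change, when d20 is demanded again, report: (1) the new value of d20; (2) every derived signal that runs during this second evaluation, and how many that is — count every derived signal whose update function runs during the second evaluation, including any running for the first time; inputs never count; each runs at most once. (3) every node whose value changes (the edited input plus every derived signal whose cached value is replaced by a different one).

d20 now evaluates to -3.
Run set: d5, d8, d14, d17, d19, d20 (6 run).
Changed values: s7, d5, d8, d14, d17, d19.

Initial pass — values computed on the first demand:
  d1 = if0(s4=-3 -> else branch s5) = -3
  d5 = max2(5, 8) = 8
  d8 = sub(8, 8) = 0
  d14 = add(0, 5) = 5
  d17 = add(-2, 5) = 3
  d19 = mul(-3, 3) = -9
  d20 = if0(d19=-9 -> else branch d1) = -3

Second demand — change propagation:
  d5: re-runs because s7 8->0; new result 5.
  d8: re-runs because d5 8->5; s7 8->0; new result 5.
  d14: re-runs because d8 0->5; new result 10.
  d17: re-runs because d14 5->10; new result 8.
  d19: re-runs because d17 3->8; new result -24.
  d20: re-runs because d19 -9->-24; new result -3 (unchanged).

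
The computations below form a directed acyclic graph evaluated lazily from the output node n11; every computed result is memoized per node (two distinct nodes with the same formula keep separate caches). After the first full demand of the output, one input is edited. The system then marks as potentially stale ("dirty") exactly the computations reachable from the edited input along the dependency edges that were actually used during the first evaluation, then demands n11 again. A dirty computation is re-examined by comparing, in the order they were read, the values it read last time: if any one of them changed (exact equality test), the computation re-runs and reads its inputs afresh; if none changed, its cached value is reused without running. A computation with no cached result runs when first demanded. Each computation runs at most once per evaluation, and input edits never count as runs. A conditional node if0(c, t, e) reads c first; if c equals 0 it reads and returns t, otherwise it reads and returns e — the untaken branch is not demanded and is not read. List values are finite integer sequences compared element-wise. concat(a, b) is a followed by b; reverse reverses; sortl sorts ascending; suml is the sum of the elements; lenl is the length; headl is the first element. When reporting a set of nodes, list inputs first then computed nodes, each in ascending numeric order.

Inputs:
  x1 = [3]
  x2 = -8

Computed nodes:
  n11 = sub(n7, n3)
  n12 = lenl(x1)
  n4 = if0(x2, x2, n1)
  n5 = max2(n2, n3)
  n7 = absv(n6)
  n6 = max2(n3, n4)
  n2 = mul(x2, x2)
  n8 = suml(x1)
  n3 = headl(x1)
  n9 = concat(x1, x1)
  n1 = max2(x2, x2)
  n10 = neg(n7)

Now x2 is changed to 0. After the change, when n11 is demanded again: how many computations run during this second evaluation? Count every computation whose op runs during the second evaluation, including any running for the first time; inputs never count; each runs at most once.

2 computations run: n4, n6.
Note the branch switch — demand abandons n1, which is never re-examined.

First demand of the output computes:
  n1 = max2(-8, -8) = -8
  n3 = headl([3]) = 3
  n4 = if0(x2=-8 -> else branch n1) = -8
  n6 = max2(3, -8) = 3
  n7 = absv(3) = 3
  n11 = sub(3, 3) = 0

After the edit, cleaning proceeds:
  n1: stays stale; no demand reaches it after the flip.
  n4: a read changed (x2 -8->0) — executes, giving 0.
  n6: a read changed (n4 -8->0) — executes, giving 3 — identical to its old value.
  n7: dirty, but its reads are unchanged (n6 unchanged); cached 3 stands.
  n11: dirty, but its reads are unchanged (n7 unchanged, n3 unchanged); cached 0 stands.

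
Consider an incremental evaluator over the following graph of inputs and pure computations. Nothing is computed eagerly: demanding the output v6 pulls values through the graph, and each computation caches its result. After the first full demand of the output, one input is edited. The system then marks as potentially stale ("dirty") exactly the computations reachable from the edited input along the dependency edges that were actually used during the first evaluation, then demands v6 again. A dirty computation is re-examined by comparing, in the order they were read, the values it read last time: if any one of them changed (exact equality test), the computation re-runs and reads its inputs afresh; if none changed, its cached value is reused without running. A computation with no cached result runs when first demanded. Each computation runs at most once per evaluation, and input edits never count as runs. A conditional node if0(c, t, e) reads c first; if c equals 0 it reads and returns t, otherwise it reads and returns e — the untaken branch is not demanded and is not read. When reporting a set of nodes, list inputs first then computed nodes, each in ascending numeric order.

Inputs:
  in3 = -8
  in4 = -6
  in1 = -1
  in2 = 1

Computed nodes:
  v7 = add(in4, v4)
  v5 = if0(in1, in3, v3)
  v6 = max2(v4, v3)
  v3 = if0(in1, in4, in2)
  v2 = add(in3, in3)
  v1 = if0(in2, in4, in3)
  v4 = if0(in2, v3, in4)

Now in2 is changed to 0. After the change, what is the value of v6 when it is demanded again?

Initial pass — values computed on the first demand:
  v3 = if0(in1=-1 -> else branch in2) = 1
  v4 = if0(in2=1 -> else branch in4) = -6
  v6 = max2(-6, 1) = 1

Second demand — change propagation:
  v3: re-runs because in2 1->0; new result 0.
  v4: re-runs because in2 1->0; new result 0.
  v6: re-runs because v4 -6->0; v3 1->0; new result 0.

v6 now evaluates to 0.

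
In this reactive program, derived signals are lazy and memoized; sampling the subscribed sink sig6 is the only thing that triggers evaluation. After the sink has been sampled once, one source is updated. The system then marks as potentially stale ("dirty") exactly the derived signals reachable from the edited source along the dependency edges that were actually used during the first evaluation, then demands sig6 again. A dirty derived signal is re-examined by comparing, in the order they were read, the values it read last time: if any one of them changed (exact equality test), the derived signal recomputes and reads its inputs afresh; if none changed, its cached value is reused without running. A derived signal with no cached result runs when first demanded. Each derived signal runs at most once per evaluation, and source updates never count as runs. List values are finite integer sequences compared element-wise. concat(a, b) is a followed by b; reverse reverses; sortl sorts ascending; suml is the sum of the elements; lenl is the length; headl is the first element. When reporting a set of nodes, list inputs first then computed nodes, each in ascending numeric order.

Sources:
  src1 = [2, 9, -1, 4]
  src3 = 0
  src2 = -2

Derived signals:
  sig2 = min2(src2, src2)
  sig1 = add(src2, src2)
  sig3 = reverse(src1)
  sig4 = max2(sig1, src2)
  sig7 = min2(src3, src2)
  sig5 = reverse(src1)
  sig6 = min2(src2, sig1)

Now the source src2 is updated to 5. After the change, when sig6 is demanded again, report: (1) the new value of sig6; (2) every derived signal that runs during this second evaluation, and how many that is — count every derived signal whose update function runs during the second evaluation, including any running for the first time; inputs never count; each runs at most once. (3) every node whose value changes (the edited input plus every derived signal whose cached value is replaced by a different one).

Demanding sig6 again yields 5.
2 derived signals run: sig1, sig6.
The nodes whose values change: src2, sig1, sig6.

First demand of the output computes:
  sig1 = add(-2, -2) = -4
  sig6 = min2(-2, -4) = -4

After the edit, cleaning proceeds:
  sig1: a read changed (src2 -2->5; src2 -2->5) — executes, giving 10.
  sig6: a read changed (src2 -2->5; sig1 -4->10) — executes, giving 5.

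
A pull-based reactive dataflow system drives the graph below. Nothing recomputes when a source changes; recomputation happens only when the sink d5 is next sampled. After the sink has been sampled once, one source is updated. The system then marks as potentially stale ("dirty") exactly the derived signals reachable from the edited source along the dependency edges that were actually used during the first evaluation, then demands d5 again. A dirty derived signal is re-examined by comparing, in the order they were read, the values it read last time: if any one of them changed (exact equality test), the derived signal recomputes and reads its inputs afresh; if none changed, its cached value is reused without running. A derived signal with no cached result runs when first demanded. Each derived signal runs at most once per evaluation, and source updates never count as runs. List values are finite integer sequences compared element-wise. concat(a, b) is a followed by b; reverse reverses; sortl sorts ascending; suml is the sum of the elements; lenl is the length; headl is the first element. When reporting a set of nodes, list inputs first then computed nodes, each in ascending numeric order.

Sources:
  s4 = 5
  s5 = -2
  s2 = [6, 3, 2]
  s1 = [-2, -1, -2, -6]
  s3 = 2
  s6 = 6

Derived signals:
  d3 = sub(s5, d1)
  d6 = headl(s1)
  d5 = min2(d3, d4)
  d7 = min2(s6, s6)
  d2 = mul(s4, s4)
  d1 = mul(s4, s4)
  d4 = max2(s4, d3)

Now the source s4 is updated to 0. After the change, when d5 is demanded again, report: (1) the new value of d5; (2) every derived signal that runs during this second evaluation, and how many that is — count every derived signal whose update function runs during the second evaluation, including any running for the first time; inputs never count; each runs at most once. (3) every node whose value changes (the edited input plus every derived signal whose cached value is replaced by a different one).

New value of d5: -2.
Derived signals that run: d1, d3, d4, d5 — 4 in total.
Values that change: s4, d1, d3, d4, d5.

First evaluation (everything demanded from the output):
  d1 = mul(5, 5) = 25
  d3 = sub(-2, 25) = -27
  d4 = max2(5, -27) = 5
  d5 = min2(-27, 5) = -27

Propagation after the edit:
  d1: runs — s4 5->0; s4 5->0; result 0.
  d3: runs — d1 25->0; result -2.
  d4: runs — s4 5->0; d3 -27->-2; result 0.
  d5: runs — d3 -27->-2; d4 5->0; result -2.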